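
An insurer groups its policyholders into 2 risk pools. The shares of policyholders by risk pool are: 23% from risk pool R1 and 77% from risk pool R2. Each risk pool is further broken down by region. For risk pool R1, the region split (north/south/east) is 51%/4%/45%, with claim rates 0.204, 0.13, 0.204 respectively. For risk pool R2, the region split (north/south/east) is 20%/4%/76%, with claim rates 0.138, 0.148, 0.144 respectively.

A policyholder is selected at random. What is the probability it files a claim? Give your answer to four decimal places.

P(C|R1) = 0.51·0.204 + 0.04·0.13 + 0.45·0.204 = 0.10404 + 0.0052 + 0.0918 = 0.20104
P(C|R2) = 0.2·0.138 + 0.04·0.148 + 0.76·0.144 = 0.0276 + 0.00592 + 0.10944 = 0.14296
By total probability over the outer partition,
P(C) = 0.23·0.20104 + 0.77·0.14296
      = 0.0462392 + 0.1100792 = 0.1563184

P(C) ≈ 0.1563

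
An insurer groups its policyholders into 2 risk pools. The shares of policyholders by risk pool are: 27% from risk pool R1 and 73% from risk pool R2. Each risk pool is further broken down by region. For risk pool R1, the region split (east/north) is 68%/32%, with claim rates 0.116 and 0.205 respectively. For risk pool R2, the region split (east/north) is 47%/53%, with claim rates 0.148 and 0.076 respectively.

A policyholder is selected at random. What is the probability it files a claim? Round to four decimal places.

0.1192

P(C|R1) = 0.68·0.116 + 0.32·0.205 = 0.07888 + 0.0656 = 0.14448
P(C|R2) = 0.47·0.148 + 0.53·0.076 = 0.06956 + 0.04028 = 0.10984
Then overall,
P(C) = 0.27·0.14448 + 0.73·0.10984
      = 0.0390096 + 0.0801832 = 0.1191928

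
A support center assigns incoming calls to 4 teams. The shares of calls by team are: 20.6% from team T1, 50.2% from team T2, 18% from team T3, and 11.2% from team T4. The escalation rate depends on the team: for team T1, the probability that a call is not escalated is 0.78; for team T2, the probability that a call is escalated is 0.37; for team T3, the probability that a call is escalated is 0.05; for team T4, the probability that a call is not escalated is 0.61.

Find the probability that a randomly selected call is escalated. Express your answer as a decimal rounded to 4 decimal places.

0.2837

P(E|T1) = 1 − 0.78 = 0.22.
P(E|T4) = 1 − 0.61 = 0.39.
Using total probability over the partition,
P(E) = P(E|T1)·P(T1) + P(E|T2)·P(T2) + P(E|T3)·P(T3) + P(E|T4)·P(T4)
      = 0.22·0.206 + 0.37·0.502 + 0.05·0.18 + 0.39·0.112
      = 0.04532 + 0.18574 + 0.009 + 0.04368 = 0.28374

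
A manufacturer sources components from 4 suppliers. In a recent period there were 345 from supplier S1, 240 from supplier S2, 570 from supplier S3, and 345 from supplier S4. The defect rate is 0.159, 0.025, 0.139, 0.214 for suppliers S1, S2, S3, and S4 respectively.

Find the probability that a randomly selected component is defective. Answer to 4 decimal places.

0.1426

Total: 345 + 240 + 570 + 345 = 1500.
P(S1) = 345/1500 = 0.23. P(S2) = 240/1500 = 0.16. P(S3) = 570/1500 = 0.38. P(S4) = 345/1500 = 0.23.
P(D) = P(D|S1)·P(S1) + P(D|S2)·P(S2) + P(D|S3)·P(S3) + P(D|S4)·P(S4)
      = 0.159·0.23 + 0.025·0.16 + 0.139·0.38 + 0.214·0.23
      = 0.03657 + 0.004 + 0.05282 + 0.04922 = 0.14261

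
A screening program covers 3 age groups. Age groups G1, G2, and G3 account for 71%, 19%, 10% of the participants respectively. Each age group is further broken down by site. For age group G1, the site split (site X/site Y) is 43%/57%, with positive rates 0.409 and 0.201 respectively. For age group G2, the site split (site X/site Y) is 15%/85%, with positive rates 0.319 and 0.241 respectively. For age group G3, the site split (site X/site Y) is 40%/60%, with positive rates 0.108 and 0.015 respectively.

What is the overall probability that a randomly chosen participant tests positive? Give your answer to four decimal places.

P(T) ≈ 0.2594

P(T|G1) = 0.43·0.409 + 0.57·0.201 = 0.17587 + 0.11457 = 0.29044
P(T|G2) = 0.15·0.319 + 0.85·0.241 = 0.04785 + 0.20485 = 0.2527
P(T|G3) = 0.4·0.108 + 0.6·0.015 = 0.0432 + 0.009 = 0.0522
By total probability over the outer partition,
P(T) = 0.71·0.29044 + 0.19·0.2527 + 0.1·0.0522
      = 0.2062124 + 0.048013 + 0.00522 = 0.2594454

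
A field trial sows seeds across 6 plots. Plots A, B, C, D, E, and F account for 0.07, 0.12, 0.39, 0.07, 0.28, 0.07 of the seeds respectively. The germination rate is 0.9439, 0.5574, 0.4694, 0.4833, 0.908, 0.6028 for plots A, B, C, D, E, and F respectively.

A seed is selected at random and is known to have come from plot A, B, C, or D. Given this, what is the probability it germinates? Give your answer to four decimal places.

Let S = {A, B, C, D}.
P(S) = 0.07 + 0.12 + 0.39 + 0.07 = 0.65.
P(G ∩ S) = 0.9439·0.07 + 0.5574·0.12 + 0.4694·0.39 + 0.4833·0.07 = 0.066073 + 0.066888 + 0.183066 + 0.033831 = 0.349858.
P(G | S) = 0.349858 / 0.65 = 0.538243…

0.5382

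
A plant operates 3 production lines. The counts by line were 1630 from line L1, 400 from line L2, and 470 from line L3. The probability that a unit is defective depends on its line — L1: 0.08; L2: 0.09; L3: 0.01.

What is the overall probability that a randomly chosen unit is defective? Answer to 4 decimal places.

Total: 1630 + 400 + 470 = 2500.
P(L1) = 1630/2500 = 0.652. P(L2) = 400/2500 = 0.16. P(L3) = 470/2500 = 0.188.
P(D) = P(D|L1)·P(L1) + P(D|L2)·P(L2) + P(D|L3)·P(L3)
      = 0.08·0.652 + 0.09·0.16 + 0.01·0.188
      = 0.05216 + 0.0144 + 0.00188 = 0.06844

P(D) ≈ 0.0684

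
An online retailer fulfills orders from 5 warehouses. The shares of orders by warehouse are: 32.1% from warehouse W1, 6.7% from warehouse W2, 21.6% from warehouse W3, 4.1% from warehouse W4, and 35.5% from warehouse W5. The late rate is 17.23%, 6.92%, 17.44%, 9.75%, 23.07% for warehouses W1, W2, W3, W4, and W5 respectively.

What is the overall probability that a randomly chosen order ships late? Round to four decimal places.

P(L) = P(L|W1)·P(W1) + P(L|W2)·P(W2) + P(L|W3)·P(W3) + P(L|W4)·P(W4) + P(L|W5)·P(W5)
      = 0.1723·0.321 + 0.0692·0.067 + 0.1744·0.216 + 0.0975·0.041 + 0.2307·0.355
      = 0.0553083 + 0.0046364 + 0.0376704 + 0.0039975 + 0.0818985 = 0.1835111

0.1835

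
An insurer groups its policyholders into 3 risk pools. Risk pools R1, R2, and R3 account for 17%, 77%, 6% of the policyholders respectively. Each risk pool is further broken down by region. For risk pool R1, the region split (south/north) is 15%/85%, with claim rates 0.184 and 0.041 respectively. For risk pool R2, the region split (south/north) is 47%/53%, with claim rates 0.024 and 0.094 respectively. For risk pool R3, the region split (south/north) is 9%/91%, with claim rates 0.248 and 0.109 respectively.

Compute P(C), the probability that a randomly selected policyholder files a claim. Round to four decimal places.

P(C|R1) = 0.15·0.184 + 0.85·0.041 = 0.0276 + 0.03485 = 0.06245
P(C|R2) = 0.47·0.024 + 0.53·0.094 = 0.01128 + 0.04982 = 0.0611
P(C|R3) = 0.09·0.248 + 0.91·0.109 = 0.02232 + 0.09919 = 0.12151
Then overall,
P(C) = 0.17·0.06245 + 0.77·0.0611 + 0.06·0.12151
      = 0.0106165 + 0.047047 + 0.0072906 = 0.0649541

0.0650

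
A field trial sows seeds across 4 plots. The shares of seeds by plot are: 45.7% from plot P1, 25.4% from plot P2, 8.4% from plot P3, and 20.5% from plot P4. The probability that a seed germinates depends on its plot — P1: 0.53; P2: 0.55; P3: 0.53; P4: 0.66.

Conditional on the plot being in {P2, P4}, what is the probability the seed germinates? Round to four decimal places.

P(G|S) ≈ 0.5991

Let S = {P2, P4}.
P(S) = 0.254 + 0.205 = 0.459.
P(G ∩ S) = 0.55·0.254 + 0.66·0.205 = 0.1397 + 0.1353 = 0.275.
P(G | S) = 0.275 / 0.459 = 0.599129…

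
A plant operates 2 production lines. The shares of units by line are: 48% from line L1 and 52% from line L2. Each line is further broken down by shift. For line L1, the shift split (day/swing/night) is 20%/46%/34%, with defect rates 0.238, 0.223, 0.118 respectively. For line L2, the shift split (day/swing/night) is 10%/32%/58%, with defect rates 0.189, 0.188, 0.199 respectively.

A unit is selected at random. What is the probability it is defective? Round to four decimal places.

P(D) ≈ 0.1925

P(D|L1) = 0.2·0.238 + 0.46·0.223 + 0.34·0.118 = 0.0476 + 0.10258 + 0.04012 = 0.1903
P(D|L2) = 0.1·0.189 + 0.32·0.188 + 0.58·0.199 = 0.0189 + 0.06016 + 0.11542 = 0.19448
Then overall,
P(D) = 0.48·0.1903 + 0.52·0.19448
      = 0.091344 + 0.1011296 = 0.1924736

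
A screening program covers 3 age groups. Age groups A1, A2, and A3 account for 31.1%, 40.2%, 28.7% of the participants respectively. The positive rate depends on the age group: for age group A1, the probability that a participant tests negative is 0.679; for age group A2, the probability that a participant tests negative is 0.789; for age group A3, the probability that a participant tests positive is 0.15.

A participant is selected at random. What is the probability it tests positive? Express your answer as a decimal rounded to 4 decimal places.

P(T|A1) = 1 − 0.679 = 0.321.
P(T|A2) = 1 − 0.789 = 0.211.
By the law of total probability,
P(T) = P(T|A1)·P(A1) + P(T|A2)·P(A2) + P(T|A3)·P(A3)
      = 0.321·0.311 + 0.211·0.402 + 0.15·0.287
      = 0.099831 + 0.084822 + 0.04305 = 0.227703

0.2277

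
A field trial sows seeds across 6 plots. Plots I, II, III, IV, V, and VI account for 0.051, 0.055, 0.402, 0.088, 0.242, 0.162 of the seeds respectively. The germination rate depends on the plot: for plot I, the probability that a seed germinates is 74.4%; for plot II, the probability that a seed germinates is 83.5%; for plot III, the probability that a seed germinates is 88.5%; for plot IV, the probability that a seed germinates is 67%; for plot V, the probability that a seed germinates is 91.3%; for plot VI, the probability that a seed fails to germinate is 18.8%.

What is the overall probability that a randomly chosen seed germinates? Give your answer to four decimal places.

P(G|VI) = 1 − 0.188 = 0.812.
Summing over the partition,
P(G) = P(G|I)·P(I) + P(G|II)·P(II) + P(G|III)·P(III) + P(G|IV)·P(IV) + P(G|V)·P(V) + P(G|VI)·P(VI)
      = 0.744·0.051 + 0.835·0.055 + 0.885·0.402 + 0.67·0.088 + 0.913·0.242 + 0.812·0.162
      = 0.037944 + 0.045925 + 0.35577 + 0.05896 + 0.220946 + 0.131544 = 0.851089

0.8511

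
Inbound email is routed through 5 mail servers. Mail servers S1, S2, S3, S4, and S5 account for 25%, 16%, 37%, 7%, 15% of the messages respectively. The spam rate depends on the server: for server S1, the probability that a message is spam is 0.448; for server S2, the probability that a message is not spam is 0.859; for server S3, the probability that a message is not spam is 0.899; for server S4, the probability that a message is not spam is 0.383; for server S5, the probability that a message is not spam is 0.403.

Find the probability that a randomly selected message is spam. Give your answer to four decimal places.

P(S|S2) = 1 − 0.859 = 0.141.
P(S|S3) = 1 − 0.899 = 0.101.
P(S|S4) = 1 − 0.383 = 0.617.
P(S|S5) = 1 − 0.403 = 0.597.
P(S) = P(S|S1)·P(S1) + P(S|S2)·P(S2) + P(S|S3)·P(S3) + P(S|S4)·P(S4) + P(S|S5)·P(S5)
      = 0.448·0.25 + 0.141·0.16 + 0.101·0.37 + 0.617·0.07 + 0.597·0.15
      = 0.112 + 0.02256 + 0.03737 + 0.04319 + 0.08955 = 0.30467

0.3047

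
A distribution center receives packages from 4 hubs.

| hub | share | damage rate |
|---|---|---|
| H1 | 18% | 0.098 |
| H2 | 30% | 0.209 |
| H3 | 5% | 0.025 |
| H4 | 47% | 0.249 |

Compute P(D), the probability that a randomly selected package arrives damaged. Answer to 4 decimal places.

P(D) ≈ 0.1986

By the law of total probability,
P(D) = P(D|H1)·P(H1) + P(D|H2)·P(H2) + P(D|H3)·P(H3) + P(D|H4)·P(H4)
      = 0.098·0.18 + 0.209·0.3 + 0.025·0.05 + 0.249·0.47
      = 0.01764 + 0.0627 + 0.00125 + 0.11703 = 0.19862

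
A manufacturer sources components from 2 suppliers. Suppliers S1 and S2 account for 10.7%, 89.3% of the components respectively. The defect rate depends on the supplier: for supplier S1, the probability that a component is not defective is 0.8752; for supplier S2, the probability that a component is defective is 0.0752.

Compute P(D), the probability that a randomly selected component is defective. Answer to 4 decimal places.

P(D) ≈ 0.0805

P(D|S1) = 1 − 0.8752 = 0.1248.
Summing over the partition,
P(D) = P(D|S1)·P(S1) + P(D|S2)·P(S2)
      = 0.1248·0.107 + 0.0752·0.893
      = 0.0133536 + 0.0671536 = 0.0805072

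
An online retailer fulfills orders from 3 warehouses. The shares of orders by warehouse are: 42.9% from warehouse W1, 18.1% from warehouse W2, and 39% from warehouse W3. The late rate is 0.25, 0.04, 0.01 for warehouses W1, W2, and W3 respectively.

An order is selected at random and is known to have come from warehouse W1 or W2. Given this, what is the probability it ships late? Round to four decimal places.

Let S = {W1, W2}.
P(S) = 0.429 + 0.181 = 0.61.
P(L ∩ S) = 0.25·0.429 + 0.04·0.181 = 0.10725 + 0.00724 = 0.11449.
P(L | S) = 0.11449 / 0.61 = 0.187689…

0.1877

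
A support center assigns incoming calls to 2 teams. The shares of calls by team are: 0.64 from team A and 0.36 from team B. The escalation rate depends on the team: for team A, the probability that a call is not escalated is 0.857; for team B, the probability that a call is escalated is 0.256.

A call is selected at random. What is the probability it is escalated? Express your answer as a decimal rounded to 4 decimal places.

P(E|A) = 1 − 0.857 = 0.143.
P(E) = P(E|A)·P(A) + P(E|B)·P(B)
      = 0.143·0.64 + 0.256·0.36
      = 0.09152 + 0.09216 = 0.18368

P(E) ≈ 0.1837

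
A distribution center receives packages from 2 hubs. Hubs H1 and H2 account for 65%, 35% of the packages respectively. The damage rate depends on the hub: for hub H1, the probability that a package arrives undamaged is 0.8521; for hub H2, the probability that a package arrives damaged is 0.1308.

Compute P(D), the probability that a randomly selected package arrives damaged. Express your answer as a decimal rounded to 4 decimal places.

P(D|H1) = 1 − 0.8521 = 0.1479.
By the law of total probability,
P(D) = P(D|H1)·P(H1) + P(D|H2)·P(H2)
      = 0.1479·0.65 + 0.1308·0.35
      = 0.096135 + 0.04578 = 0.141915

0.1419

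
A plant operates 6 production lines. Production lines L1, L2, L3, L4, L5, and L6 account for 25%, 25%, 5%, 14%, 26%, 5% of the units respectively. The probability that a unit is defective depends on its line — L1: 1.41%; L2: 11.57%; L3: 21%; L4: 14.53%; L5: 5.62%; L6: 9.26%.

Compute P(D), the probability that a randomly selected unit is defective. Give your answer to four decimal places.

Summing over the partition,
P(D) = P(D|L1)·P(L1) + P(D|L2)·P(L2) + P(D|L3)·P(L3) + P(D|L4)·P(L4) + P(D|L5)·P(L5) + P(D|L6)·P(L6)
      = 0.0141·0.25 + 0.1157·0.25 + 0.21·0.05 + 0.1453·0.14 + 0.0562·0.26 + 0.0926·0.05
      = 0.003525 + 0.028925 + 0.0105 + 0.020342 + 0.014612 + 0.00463 = 0.082534

0.0825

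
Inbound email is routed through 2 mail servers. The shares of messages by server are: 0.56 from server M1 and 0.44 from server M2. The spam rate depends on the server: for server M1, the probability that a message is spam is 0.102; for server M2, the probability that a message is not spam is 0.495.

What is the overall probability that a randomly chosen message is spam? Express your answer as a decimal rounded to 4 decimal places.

P(S) ≈ 0.2793

P(S|M2) = 1 − 0.495 = 0.505.
By the law of total probability,
P(S) = P(S|M1)·P(M1) + P(S|M2)·P(M2)
      = 0.102·0.56 + 0.505·0.44
      = 0.05712 + 0.2222 = 0.27932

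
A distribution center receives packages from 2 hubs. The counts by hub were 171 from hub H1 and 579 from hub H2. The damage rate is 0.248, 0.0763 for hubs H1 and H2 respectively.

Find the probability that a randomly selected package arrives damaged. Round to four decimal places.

Total: 171 + 579 = 750.
P(H1) = 171/750 = 0.228. P(H2) = 579/750 = 0.772.
Summing over the partition,
P(D) = P(D|H1)·P(H1) + P(D|H2)·P(H2)
      = 0.248·0.228 + 0.0763·0.772
      = 0.056544 + 0.0589036 = 0.1154476

0.1154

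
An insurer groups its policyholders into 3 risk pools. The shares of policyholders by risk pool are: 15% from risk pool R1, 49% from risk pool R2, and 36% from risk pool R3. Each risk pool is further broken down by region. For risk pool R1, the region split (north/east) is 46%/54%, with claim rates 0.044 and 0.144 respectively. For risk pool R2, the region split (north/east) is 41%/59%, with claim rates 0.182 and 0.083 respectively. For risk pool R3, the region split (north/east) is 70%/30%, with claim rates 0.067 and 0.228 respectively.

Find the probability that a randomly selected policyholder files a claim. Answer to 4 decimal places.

P(C|R1) = 0.46·0.044 + 0.54·0.144 = 0.02024 + 0.07776 = 0.098
P(C|R2) = 0.41·0.182 + 0.59·0.083 = 0.07462 + 0.04897 = 0.12359
P(C|R3) = 0.7·0.067 + 0.3·0.228 = 0.0469 + 0.0684 = 0.1153
By total probability over the outer partition,
P(C) = 0.15·0.098 + 0.49·0.12359 + 0.36·0.1153
      = 0.0147 + 0.0605591 + 0.041508 = 0.1167671

0.1168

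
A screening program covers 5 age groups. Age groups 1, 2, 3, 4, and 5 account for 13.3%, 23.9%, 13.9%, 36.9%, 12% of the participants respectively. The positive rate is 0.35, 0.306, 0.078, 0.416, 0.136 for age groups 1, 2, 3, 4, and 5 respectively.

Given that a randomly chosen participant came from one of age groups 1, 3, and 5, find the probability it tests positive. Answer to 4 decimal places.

Let S = {1, 3, 5}.
P(S) = 0.133 + 0.139 + 0.12 = 0.392.
P(T ∩ S) = 0.35·0.133 + 0.078·0.139 + 0.136·0.12 = 0.04655 + 0.010842 + 0.01632 = 0.073712.
P(T | S) = 0.073712 / 0.392 = 0.188041…

P(T|S) ≈ 0.1880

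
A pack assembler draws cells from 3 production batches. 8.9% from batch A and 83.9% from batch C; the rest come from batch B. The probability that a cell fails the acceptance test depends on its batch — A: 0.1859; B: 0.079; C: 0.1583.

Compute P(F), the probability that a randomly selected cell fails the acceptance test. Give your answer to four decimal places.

0.1550

P(B) = 1 − (0.089 + 0.839) = 0.072.
By the law of total probability,
P(F) = P(F|A)·P(A) + P(F|B)·P(B) + P(F|C)·P(C)
      = 0.1859·0.089 + 0.079·0.072 + 0.1583·0.839
      = 0.0165451 + 0.005688 + 0.1328137 = 0.1550468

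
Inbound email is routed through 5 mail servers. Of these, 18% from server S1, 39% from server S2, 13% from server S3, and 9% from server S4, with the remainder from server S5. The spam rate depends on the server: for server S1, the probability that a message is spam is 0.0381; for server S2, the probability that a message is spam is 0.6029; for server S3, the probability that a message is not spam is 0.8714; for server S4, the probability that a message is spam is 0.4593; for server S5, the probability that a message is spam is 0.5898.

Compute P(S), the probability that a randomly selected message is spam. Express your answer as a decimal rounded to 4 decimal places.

P(S5) = 1 − (0.18 + 0.39 + 0.13 + 0.09) = 0.21.
P(S|S3) = 1 − 0.8714 = 0.1286.
P(S) = P(S|S1)·P(S1) + P(S|S2)·P(S2) + P(S|S3)·P(S3) + P(S|S4)·P(S4) + P(S|S5)·P(S5)
      = 0.0381·0.18 + 0.6029·0.39 + 0.1286·0.13 + 0.4593·0.09 + 0.5898·0.21
      = 0.006858 + 0.235131 + 0.016718 + 0.041337 + 0.123858 = 0.423902

0.4239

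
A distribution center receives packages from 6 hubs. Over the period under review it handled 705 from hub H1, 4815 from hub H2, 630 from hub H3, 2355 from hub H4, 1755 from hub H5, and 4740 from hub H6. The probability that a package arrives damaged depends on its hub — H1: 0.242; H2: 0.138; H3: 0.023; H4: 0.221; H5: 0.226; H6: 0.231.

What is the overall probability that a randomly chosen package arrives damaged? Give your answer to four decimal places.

Total: 705 + 4815 + 630 + 2355 + 1755 + 4740 = 15000.
P(H1) = 705/15000 = 0.047. P(H2) = 4815/15000 = 0.321. P(H3) = 630/15000 = 0.042. P(H4) = 2355/15000 = 0.157. P(H5) = 1755/15000 = 0.117. P(H6) = 4740/15000 = 0.316.
P(D) = P(D|H1)·P(H1) + P(D|H2)·P(H2) + P(D|H3)·P(H3) + P(D|H4)·P(H4) + P(D|H5)·P(H5) + P(D|H6)·P(H6)
      = 0.242·0.047 + 0.138·0.321 + 0.023·0.042 + 0.221·0.157 + 0.226·0.117 + 0.231·0.316
      = 0.011374 + 0.044298 + 0.000966 + 0.034697 + 0.026442 + 0.072996 = 0.190773

0.1908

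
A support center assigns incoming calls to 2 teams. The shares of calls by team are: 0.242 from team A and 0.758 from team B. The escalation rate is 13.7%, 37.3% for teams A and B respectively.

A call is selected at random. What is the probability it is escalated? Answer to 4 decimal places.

0.3159

P(E) = P(E|A)·P(A) + P(E|B)·P(B)
      = 0.137·0.242 + 0.373·0.758
      = 0.033154 + 0.282734 = 0.315888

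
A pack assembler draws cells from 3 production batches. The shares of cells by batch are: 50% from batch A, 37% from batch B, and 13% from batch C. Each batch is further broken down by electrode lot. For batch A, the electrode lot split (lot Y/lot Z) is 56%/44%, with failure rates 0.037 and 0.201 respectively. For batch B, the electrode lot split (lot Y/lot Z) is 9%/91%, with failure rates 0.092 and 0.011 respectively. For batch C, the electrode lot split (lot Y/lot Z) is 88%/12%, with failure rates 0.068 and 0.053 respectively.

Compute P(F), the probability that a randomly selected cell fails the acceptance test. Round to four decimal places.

P(F|A) = 0.56·0.037 + 0.44·0.201 = 0.02072 + 0.08844 = 0.10916
P(F|B) = 0.09·0.092 + 0.91·0.011 = 0.00828 + 0.01001 = 0.01829
P(F|C) = 0.88·0.068 + 0.12·0.053 = 0.05984 + 0.00636 = 0.0662
Then overall,
P(F) = 0.5·0.10916 + 0.37·0.01829 + 0.13·0.0662
      = 0.05458 + 0.0067673 + 0.008606 = 0.0699533

0.0700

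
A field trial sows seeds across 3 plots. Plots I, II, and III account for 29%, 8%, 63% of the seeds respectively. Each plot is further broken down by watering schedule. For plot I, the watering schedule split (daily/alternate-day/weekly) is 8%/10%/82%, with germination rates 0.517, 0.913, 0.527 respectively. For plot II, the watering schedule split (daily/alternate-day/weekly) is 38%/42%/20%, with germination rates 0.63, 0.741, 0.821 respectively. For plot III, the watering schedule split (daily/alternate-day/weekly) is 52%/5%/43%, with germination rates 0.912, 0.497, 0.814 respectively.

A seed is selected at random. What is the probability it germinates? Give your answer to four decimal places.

0.7559

P(G|I) = 0.08·0.517 + 0.1·0.913 + 0.82·0.527 = 0.04136 + 0.0913 + 0.43214 = 0.5648
P(G|II) = 0.38·0.63 + 0.42·0.741 + 0.2·0.821 = 0.2394 + 0.31122 + 0.1642 = 0.71482
P(G|III) = 0.52·0.912 + 0.05·0.497 + 0.43·0.814 = 0.47424 + 0.02485 + 0.35002 = 0.84911
By total probability over the outer partition,
P(G) = 0.29·0.5648 + 0.08·0.71482 + 0.63·0.84911
      = 0.163792 + 0.0571856 + 0.5349393 = 0.7559169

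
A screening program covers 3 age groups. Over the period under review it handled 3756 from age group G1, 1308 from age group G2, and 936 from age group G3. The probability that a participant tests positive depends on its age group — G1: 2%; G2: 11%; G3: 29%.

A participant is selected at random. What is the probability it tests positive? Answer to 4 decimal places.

P(T) ≈ 0.0817

Total: 3756 + 1308 + 936 = 6000.
P(G1) = 3756/6000 = 0.626. P(G2) = 1308/6000 = 0.218. P(G3) = 936/6000 = 0.156.
P(T) = P(T|G1)·P(G1) + P(T|G2)·P(G2) + P(T|G3)·P(G3)
      = 0.02·0.626 + 0.11·0.218 + 0.29·0.156
      = 0.01252 + 0.02398 + 0.04524 = 0.08174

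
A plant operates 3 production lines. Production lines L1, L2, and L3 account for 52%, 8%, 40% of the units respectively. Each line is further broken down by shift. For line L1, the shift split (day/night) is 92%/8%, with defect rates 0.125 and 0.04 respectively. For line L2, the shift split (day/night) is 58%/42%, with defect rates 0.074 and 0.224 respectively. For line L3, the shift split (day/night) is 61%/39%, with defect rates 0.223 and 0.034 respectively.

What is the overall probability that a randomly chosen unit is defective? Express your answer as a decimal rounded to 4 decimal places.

P(D|L1) = 0.92·0.125 + 0.08·0.04 = 0.115 + 0.0032 = 0.1182
P(D|L2) = 0.58·0.074 + 0.42·0.224 = 0.04292 + 0.09408 = 0.137
P(D|L3) = 0.61·0.223 + 0.39·0.034 = 0.13603 + 0.01326 = 0.14929
Then overall,
P(D) = 0.52·0.1182 + 0.08·0.137 + 0.4·0.14929
      = 0.061464 + 0.01096 + 0.059716 = 0.13214

P(D) ≈ 0.1321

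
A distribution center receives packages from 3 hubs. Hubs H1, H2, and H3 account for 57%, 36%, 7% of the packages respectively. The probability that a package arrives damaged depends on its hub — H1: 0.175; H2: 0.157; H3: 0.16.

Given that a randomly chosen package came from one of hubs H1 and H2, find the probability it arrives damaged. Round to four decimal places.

Let S = {H1, H2}.
P(S) = 0.57 + 0.36 = 0.93.
P(D ∩ S) = 0.175·0.57 + 0.157·0.36 = 0.09975 + 0.05652 = 0.15627.
P(D | S) = 0.15627 / 0.93 = 0.168032…

0.1680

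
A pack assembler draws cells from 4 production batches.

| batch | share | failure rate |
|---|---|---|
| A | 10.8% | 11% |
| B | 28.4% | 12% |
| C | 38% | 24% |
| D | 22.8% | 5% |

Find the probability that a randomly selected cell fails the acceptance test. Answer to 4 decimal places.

P(F) = P(F|A)·P(A) + P(F|B)·P(B) + P(F|C)·P(C) + P(F|D)·P(D)
      = 0.11·0.108 + 0.12·0.284 + 0.24·0.38 + 0.05·0.228
      = 0.01188 + 0.03408 + 0.0912 + 0.0114 = 0.14856

P(F) ≈ 0.1486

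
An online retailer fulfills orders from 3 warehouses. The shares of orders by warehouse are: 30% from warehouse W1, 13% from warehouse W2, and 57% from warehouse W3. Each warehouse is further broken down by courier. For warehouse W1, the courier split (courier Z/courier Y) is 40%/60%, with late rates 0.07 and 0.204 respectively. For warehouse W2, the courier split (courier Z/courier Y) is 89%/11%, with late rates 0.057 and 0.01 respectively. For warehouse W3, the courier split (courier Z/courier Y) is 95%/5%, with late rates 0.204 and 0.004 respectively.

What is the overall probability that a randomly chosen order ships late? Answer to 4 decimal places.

P(L|W1) = 0.4·0.07 + 0.6·0.204 = 0.028 + 0.1224 = 0.1504
P(L|W2) = 0.89·0.057 + 0.11·0.01 = 0.05073 + 0.0011 = 0.05183
P(L|W3) = 0.95·0.204 + 0.05·0.004 = 0.1938 + 0.0002 = 0.194
By total probability over the outer partition,
P(L) = 0.3·0.1504 + 0.13·0.05183 + 0.57·0.194
      = 0.04512 + 0.0067379 + 0.11058 = 0.1624379

0.1624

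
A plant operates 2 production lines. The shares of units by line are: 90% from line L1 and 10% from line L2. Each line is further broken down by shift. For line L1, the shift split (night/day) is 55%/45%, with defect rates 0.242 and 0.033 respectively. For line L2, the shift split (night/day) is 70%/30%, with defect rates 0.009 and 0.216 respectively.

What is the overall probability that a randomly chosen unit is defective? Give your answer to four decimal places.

P(D|L1) = 0.55·0.242 + 0.45·0.033 = 0.1331 + 0.01485 = 0.14795
P(D|L2) = 0.7·0.009 + 0.3·0.216 = 0.0063 + 0.0648 = 0.0711
By total probability over the outer partition,
P(D) = 0.9·0.14795 + 0.1·0.0711
      = 0.133155 + 0.00711 = 0.140265

0.1403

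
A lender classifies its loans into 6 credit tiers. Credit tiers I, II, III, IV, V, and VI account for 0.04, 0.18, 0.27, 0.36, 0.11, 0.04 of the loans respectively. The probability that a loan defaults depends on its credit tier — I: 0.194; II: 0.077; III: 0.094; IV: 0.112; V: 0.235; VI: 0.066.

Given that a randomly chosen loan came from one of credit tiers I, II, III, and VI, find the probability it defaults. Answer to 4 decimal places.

P(D|S) ≈ 0.0937

Let S = {I, II, III, VI}.
P(S) = 0.04 + 0.18 + 0.27 + 0.04 = 0.53.
P(D ∩ S) = 0.194·0.04 + 0.077·0.18 + 0.094·0.27 + 0.066·0.04 = 0.00776 + 0.01386 + 0.02538 + 0.00264 = 0.04964.
P(D | S) = 0.04964 / 0.53 = 0.093660…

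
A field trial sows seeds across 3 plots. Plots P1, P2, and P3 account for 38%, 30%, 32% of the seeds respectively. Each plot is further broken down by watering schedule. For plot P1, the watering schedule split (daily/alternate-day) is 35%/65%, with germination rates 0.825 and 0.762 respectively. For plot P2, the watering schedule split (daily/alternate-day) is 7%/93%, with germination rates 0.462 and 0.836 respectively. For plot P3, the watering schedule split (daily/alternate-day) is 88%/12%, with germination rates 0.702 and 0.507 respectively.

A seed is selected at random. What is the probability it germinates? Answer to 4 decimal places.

P(G|P1) = 0.35·0.825 + 0.65·0.762 = 0.28875 + 0.4953 = 0.78405
P(G|P2) = 0.07·0.462 + 0.93·0.836 = 0.03234 + 0.77748 = 0.80982
P(G|P3) = 0.88·0.702 + 0.12·0.507 = 0.61776 + 0.06084 = 0.6786
Then overall,
P(G) = 0.38·0.78405 + 0.3·0.80982 + 0.32·0.6786
      = 0.297939 + 0.242946 + 0.217152 = 0.758037

0.7580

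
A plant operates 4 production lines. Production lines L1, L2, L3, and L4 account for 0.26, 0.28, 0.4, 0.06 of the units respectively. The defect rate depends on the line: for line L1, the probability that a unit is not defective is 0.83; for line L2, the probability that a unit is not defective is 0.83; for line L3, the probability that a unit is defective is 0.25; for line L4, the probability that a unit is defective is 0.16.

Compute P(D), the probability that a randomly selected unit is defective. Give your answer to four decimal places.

P(D|L1) = 1 − 0.83 = 0.17.
P(D|L2) = 1 − 0.83 = 0.17.
P(D) = P(D|L1)·P(L1) + P(D|L2)·P(L2) + P(D|L3)·P(L3) + P(D|L4)·P(L4)
      = 0.17·0.26 + 0.17·0.28 + 0.25·0.4 + 0.16·0.06
      = 0.0442 + 0.0476 + 0.1 + 0.0096 = 0.2014

0.2014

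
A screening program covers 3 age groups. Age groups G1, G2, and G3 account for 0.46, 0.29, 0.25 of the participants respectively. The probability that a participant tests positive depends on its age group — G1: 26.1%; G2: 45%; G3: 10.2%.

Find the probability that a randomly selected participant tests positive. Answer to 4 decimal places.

P(T) ≈ 0.2761

P(T) = P(T|G1)·P(G1) + P(T|G2)·P(G2) + P(T|G3)·P(G3)
      = 0.261·0.46 + 0.45·0.29 + 0.102·0.25
      = 0.12006 + 0.1305 + 0.0255 = 0.27606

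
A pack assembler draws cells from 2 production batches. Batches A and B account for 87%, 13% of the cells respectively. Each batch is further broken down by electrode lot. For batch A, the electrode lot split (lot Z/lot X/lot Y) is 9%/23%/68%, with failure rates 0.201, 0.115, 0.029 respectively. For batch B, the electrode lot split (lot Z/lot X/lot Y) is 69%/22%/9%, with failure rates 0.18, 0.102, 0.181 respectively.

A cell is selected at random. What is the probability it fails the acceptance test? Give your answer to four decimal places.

0.0771

P(F|A) = 0.09·0.201 + 0.23·0.115 + 0.68·0.029 = 0.01809 + 0.02645 + 0.01972 = 0.06426
P(F|B) = 0.69·0.18 + 0.22·0.102 + 0.09·0.181 = 0.1242 + 0.02244 + 0.01629 = 0.16293
By total probability over the outer partition,
P(F) = 0.87·0.06426 + 0.13·0.16293
      = 0.0559062 + 0.0211809 = 0.0770871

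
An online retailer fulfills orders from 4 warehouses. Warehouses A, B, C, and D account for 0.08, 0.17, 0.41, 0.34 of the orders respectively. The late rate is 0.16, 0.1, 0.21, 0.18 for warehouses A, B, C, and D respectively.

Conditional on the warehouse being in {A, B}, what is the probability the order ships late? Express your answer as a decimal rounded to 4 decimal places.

Let S = {A, B}.
P(S) = 0.08 + 0.17 = 0.25.
P(L ∩ S) = 0.16·0.08 + 0.1·0.17 = 0.0128 + 0.017 = 0.0298.
P(L | S) = 0.0298 / 0.25 = 0.119200…

P(L|S) ≈ 0.1192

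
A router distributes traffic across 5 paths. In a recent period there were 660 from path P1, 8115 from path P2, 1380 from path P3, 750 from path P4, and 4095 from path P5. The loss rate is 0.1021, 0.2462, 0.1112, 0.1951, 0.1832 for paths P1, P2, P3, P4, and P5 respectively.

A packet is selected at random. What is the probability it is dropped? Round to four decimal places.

0.2077

Total: 660 + 8115 + 1380 + 750 + 4095 = 15000.
P(P1) = 660/15000 = 0.044. P(P2) = 8115/15000 = 0.541. P(P3) = 1380/15000 = 0.092. P(P4) = 750/15000 = 0.05. P(P5) = 4095/15000 = 0.273.
P(L) = P(L|P1)·P(P1) + P(L|P2)·P(P2) + P(L|P3)·P(P3) + P(L|P4)·P(P4) + P(L|P5)·P(P5)
      = 0.1021·0.044 + 0.2462·0.541 + 0.1112·0.092 + 0.1951·0.05 + 0.1832·0.273
      = 0.0044924 + 0.1331942 + 0.0102304 + 0.009755 + 0.0500136 = 0.2076856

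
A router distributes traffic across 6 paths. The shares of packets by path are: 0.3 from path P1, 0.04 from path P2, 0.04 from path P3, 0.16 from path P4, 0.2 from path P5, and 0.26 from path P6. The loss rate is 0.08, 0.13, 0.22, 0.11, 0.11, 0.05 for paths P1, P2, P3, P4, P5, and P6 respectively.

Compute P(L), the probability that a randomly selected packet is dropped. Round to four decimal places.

P(L) = P(L|P1)·P(P1) + P(L|P2)·P(P2) + P(L|P3)·P(P3) + P(L|P4)·P(P4) + P(L|P5)·P(P5) + P(L|P6)·P(P6)
      = 0.08·0.3 + 0.13·0.04 + 0.22·0.04 + 0.11·0.16 + 0.11·0.2 + 0.05·0.26
      = 0.024 + 0.0052 + 0.0088 + 0.0176 + 0.022 + 0.013 = 0.0906

P(L) ≈ 0.0906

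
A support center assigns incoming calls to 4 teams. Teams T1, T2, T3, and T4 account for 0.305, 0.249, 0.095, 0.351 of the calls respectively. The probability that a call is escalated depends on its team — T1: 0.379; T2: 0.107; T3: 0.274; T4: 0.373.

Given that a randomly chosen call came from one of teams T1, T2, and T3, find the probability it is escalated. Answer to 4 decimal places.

Let S = {T1, T2, T3}.
P(S) = 0.305 + 0.249 + 0.095 = 0.649.
P(E ∩ S) = 0.379·0.305 + 0.107·0.249 + 0.274·0.095 = 0.115595 + 0.026643 + 0.02603 = 0.168268.
P(E | S) = 0.168268 / 0.649 = 0.259273…

0.2593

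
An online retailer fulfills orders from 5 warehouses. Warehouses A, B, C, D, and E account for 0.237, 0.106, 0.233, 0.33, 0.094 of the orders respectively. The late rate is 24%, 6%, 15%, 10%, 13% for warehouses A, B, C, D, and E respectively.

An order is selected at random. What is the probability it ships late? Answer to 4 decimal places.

Summing over the partition,
P(L) = P(L|A)·P(A) + P(L|B)·P(B) + P(L|C)·P(C) + P(L|D)·P(D) + P(L|E)·P(E)
      = 0.24·0.237 + 0.06·0.106 + 0.15·0.233 + 0.1·0.33 + 0.13·0.094
      = 0.05688 + 0.00636 + 0.03495 + 0.033 + 0.01222 = 0.14341

P(L) ≈ 0.1434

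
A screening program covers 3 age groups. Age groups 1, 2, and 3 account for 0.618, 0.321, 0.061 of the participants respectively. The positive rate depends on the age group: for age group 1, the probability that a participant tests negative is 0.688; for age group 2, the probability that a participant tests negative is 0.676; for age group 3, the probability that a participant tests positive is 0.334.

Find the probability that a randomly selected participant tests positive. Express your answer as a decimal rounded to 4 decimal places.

P(T|1) = 1 − 0.688 = 0.312.
P(T|2) = 1 − 0.676 = 0.324.
P(T) = P(T|1)·P(1) + P(T|2)·P(2) + P(T|3)·P(3)
      = 0.312·0.618 + 0.324·0.321 + 0.334·0.061
      = 0.192816 + 0.104004 + 0.020374 = 0.317194

0.3172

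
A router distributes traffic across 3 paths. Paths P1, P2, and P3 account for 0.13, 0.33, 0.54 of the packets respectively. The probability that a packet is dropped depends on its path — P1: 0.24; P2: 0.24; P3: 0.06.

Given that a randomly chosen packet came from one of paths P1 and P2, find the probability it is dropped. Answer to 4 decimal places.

P(L|S) ≈ 0.2400

Let S = {P1, P2}.
P(S) = 0.13 + 0.33 = 0.46.
P(L ∩ S) = 0.24·0.13 + 0.24·0.33 = 0.0312 + 0.0792 = 0.1104.
P(L | S) = 0.1104 / 0.46 = 0.240000…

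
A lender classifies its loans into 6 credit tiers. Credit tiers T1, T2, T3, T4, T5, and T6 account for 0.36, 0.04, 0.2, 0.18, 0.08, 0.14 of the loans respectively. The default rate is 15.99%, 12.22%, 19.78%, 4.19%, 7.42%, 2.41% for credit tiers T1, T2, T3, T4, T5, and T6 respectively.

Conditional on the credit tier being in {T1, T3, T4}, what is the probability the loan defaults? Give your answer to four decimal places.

Let S = {T1, T3, T4}.
P(S) = 0.36 + 0.2 + 0.18 = 0.74.
P(D ∩ S) = 0.1599·0.36 + 0.1978·0.2 + 0.0419·0.18 = 0.057564 + 0.03956 + 0.007542 = 0.104666.
P(D | S) = 0.104666 / 0.74 = 0.141441…

0.1414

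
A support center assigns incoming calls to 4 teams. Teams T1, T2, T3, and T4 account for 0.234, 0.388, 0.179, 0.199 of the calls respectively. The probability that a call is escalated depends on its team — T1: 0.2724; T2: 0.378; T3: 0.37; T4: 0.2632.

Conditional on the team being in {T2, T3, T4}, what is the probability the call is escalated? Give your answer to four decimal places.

P(E|S) ≈ 0.3463

Let S = {T2, T3, T4}.
P(S) = 0.388 + 0.179 + 0.199 = 0.766.
P(E ∩ S) = 0.378·0.388 + 0.37·0.179 + 0.2632·0.199 = 0.146664 + 0.06623 + 0.0523768 = 0.2652708.
P(E | S) = 0.2652708 / 0.766 = 0.346307…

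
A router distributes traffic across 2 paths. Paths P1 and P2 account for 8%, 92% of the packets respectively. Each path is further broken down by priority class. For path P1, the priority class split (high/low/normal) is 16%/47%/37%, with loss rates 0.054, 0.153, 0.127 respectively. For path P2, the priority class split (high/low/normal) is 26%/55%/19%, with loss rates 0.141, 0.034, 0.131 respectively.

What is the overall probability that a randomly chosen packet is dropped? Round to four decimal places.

P(L) ≈ 0.0840

P(L|P1) = 0.16·0.054 + 0.47·0.153 + 0.37·0.127 = 0.00864 + 0.07191 + 0.04699 = 0.12754
P(L|P2) = 0.26·0.141 + 0.55·0.034 + 0.19·0.131 = 0.03666 + 0.0187 + 0.02489 = 0.08025
Then overall,
P(L) = 0.08·0.12754 + 0.92·0.08025
      = 0.0102032 + 0.07383 = 0.0840332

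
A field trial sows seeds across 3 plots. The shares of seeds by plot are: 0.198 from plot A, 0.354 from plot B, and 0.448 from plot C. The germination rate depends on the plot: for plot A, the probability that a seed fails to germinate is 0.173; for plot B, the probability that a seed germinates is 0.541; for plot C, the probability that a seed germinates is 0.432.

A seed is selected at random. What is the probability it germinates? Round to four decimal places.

0.5488

P(G|A) = 1 − 0.173 = 0.827.
Summing over the partition,
P(G) = P(G|A)·P(A) + P(G|B)·P(B) + P(G|C)·P(C)
      = 0.827·0.198 + 0.541·0.354 + 0.432·0.448
      = 0.163746 + 0.191514 + 0.193536 = 0.548796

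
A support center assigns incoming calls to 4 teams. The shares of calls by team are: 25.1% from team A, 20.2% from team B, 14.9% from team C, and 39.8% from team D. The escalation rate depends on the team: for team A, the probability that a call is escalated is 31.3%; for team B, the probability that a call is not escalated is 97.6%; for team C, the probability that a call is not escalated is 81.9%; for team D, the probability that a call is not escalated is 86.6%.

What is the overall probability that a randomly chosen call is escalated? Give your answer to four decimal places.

P(E|B) = 1 − 0.976 = 0.024.
P(E|C) = 1 − 0.819 = 0.181.
P(E|D) = 1 − 0.866 = 0.134.
By the law of total probability,
P(E) = P(E|A)·P(A) + P(E|B)·P(B) + P(E|C)·P(C) + P(E|D)·P(D)
      = 0.313·0.251 + 0.024·0.202 + 0.181·0.149 + 0.134·0.398
      = 0.078563 + 0.004848 + 0.026969 + 0.053332 = 0.163712

P(E) ≈ 0.1637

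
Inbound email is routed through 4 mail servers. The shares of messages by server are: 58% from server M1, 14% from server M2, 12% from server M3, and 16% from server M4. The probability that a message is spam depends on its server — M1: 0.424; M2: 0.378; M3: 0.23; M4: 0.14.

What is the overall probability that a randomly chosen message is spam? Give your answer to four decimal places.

P(S) = P(S|M1)·P(M1) + P(S|M2)·P(M2) + P(S|M3)·P(M3) + P(S|M4)·P(M4)
      = 0.424·0.58 + 0.378·0.14 + 0.23·0.12 + 0.14·0.16
      = 0.24592 + 0.05292 + 0.0276 + 0.0224 = 0.34884

P(S) ≈ 0.3488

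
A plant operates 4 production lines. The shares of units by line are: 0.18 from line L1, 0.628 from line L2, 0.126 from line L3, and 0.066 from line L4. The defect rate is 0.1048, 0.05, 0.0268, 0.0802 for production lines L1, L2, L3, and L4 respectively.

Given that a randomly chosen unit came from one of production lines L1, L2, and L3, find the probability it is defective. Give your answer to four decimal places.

0.0574

Let S = {L1, L2, L3}.
P(S) = 0.18 + 0.628 + 0.126 = 0.934.
P(D ∩ S) = 0.1048·0.18 + 0.05·0.628 + 0.0268·0.126 = 0.018864 + 0.0314 + 0.0033768 = 0.0536408.
P(D | S) = 0.0536408 / 0.934 = 0.057431…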